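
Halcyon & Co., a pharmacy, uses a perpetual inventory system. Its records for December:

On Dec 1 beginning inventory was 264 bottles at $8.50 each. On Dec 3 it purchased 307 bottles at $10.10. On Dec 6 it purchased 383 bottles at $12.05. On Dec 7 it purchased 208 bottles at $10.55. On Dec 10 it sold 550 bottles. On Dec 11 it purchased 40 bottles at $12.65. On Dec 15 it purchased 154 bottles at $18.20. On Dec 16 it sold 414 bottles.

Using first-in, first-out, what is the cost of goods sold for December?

COGS = $10,065.35

Dec 10, 550 sold [FIFO — oldest first]: 264 @ $8.50 + 286 @ $10.10 = $5,132.60
Dec 16, 414 sold [FIFO — oldest first]: 21 @ $10.10 + 383 @ $12.05 + 10 @ $10.55 = $4,932.75
Total COGS = $5,132.60 + $4,932.75 = $10,065.35
Ending inventory: 198 @ $10.55 + 40 @ $12.65 + 154 @ $18.20 = $5,397.70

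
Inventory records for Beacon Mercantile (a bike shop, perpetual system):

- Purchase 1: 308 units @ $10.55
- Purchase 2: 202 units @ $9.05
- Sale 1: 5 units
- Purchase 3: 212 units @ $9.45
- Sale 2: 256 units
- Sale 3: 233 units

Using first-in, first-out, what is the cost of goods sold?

COGS = $4,932.70

Sale 1 (5) [FIFO — oldest first]: 5 @ $10.55 = $52.75
Sale 2 (256) [FIFO — oldest first]: 256 @ $10.55 = $2,700.80
Sale 3 (233) [FIFO — oldest first]: 47 @ $10.55 + 186 @ $9.05 = $2,179.15
Total COGS = $52.75 + $2,700.80 + $2,179.15 = $4,932.70
Ending inventory: 16 @ $9.05 + 212 @ $9.45 = $2,148.20
Check: goods available $7,080.90 = COGS $4,932.70 + ending $2,148.20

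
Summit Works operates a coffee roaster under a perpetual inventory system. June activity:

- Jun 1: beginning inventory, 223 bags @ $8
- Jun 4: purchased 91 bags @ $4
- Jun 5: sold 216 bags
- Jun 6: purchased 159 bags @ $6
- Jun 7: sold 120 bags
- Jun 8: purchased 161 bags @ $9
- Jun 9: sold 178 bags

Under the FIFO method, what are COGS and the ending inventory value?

COGS = $3,471; ending inventory = $1,080

Jun 5, 216 sold [FIFO — oldest first]: 216 @ $8 = $1,728
Jun 7, 120 sold [FIFO — oldest first]: 7 @ $8 + 91 @ $4 + 22 @ $6 = $552
Jun 9, 178 sold [FIFO — oldest first]: 137 @ $6 + 41 @ $9 = $1,191
Total COGS = $1,728 + $552 + $1,191 = $3,471
Ending inventory: 120 @ $9 = $1,080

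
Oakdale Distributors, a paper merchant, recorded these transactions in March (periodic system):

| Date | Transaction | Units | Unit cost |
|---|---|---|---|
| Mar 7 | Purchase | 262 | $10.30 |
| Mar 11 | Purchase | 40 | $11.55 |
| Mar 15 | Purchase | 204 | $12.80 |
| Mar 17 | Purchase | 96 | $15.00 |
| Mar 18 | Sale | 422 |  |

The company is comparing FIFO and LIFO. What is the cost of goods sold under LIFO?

FIFO COGS: 262 @ $10.30 + 40 @ $11.55 + 120 @ $12.80 = $4,696.60
LIFO COGS: 96 @ $15.00 + 204 @ $12.80 + 40 @ $11.55 + 82 @ $10.30 = $5,357.80

COGS = $5,357.80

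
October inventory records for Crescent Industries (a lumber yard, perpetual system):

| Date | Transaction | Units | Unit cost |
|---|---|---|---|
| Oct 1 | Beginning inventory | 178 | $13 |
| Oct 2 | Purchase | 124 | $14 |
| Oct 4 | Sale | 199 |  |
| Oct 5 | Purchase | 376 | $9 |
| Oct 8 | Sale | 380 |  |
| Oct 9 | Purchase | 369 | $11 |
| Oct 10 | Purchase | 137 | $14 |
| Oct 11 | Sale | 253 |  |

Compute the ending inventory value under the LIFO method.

Oct 4, 199 sold [LIFO — newest first]: 124 @ $14 + 75 @ $13 = $2,711
Oct 8, 380 sold [LIFO — newest first]: 376 @ $9 + 4 @ $13 = $3,436
Oct 11, 253 sold [LIFO — newest first]: 137 @ $14 + 116 @ $11 = $3,194
Total COGS = $2,711 + $3,436 + $3,194 = $9,341
Ending inventory: 99 @ $13 + 253 @ $11 = $4,070
Check: goods available $13,411 = COGS $9,341 + ending $4,070

Ending inventory = $4,070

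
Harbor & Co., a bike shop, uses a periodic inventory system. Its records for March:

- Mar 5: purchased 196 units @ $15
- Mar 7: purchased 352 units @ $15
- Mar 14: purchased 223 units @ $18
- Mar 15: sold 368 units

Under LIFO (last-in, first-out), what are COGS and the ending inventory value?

COGS = $6,189; ending inventory = $6,045

Mar 15, 368 sold [LIFO — newest first]: 223 @ $18 + 145 @ $15 = $6,189
Ending inventory: 196 @ $15 + 207 @ $15 = $6,045
Check: goods available $12,234 = COGS $6,189 + ending $6,045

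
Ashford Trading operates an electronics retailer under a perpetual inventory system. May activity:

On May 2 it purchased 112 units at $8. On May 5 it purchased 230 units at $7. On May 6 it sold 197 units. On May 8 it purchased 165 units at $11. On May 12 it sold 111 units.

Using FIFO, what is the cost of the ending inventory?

May 6, 197 sold [FIFO — oldest first]: 112 @ $8 + 85 @ $7 = $1,491
May 12, 111 sold [FIFO — oldest first]: 111 @ $7 = $777
Total COGS = $1,491 + $777 = $2,268
Ending inventory: 34 @ $7 + 165 @ $11 = $2,053

Ending inventory = $2,053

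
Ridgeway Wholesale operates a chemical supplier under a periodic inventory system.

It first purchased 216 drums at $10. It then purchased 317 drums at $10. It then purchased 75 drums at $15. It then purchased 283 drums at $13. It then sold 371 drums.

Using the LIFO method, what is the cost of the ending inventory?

Sale 1 (371) [LIFO — newest first]: 283 @ $13 + 75 @ $15 + 13 @ $10 = $4,934
Ending inventory: 216 @ $10 + 304 @ $10 = $5,200
Check: goods available $10,134 = COGS $4,934 + ending $5,200

Ending inventory = $5,200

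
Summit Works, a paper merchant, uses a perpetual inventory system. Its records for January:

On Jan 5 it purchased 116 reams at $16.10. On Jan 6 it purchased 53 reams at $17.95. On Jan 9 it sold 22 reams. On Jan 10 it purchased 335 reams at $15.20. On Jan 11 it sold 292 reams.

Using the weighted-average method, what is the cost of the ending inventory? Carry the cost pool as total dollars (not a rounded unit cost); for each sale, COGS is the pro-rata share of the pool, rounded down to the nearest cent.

After Jan 5: 116 on hand, pool $1,867.60 (≈ $16.1000 each)
After Jan 6: 169 on hand, pool $2,818.95 (≈ $16.6802 each)
Jan 9, sell 22: 22/169 × $2,818.95 → $366.96
After Jan 10: 482 on hand, pool $7,543.99 (≈ $15.6514 each)
Jan 11, sell 292: 292/482 × $7,543.99 → $4,570.21
Total COGS = $366.96 + $4,570.21 = $4,937.17
Ending inventory (cost pool remaining) = $2,973.78

Ending inventory = $2,973.78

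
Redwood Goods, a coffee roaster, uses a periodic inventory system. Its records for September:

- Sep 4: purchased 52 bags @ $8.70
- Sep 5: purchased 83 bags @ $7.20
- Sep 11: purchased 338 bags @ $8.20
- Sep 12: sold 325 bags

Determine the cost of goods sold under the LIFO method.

Sep 12, 325 sold [LIFO — newest first]: 325 @ $8.20 = $2,665.00
Ending inventory: 52 @ $8.70 + 83 @ $7.20 + 13 @ $8.20 = $1,156.60
Check: goods available $3,821.60 = COGS $2,665.00 + ending $1,156.60

COGS = $2,665.00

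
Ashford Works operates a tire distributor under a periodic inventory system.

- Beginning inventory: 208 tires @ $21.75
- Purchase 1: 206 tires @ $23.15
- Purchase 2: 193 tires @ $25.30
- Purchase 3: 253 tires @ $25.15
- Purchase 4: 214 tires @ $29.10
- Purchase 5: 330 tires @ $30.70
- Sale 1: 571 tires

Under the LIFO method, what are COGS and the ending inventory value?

Sale 1 (571) [LIFO — newest first]: 330 @ $30.70 + 214 @ $29.10 + 27 @ $25.15 = $17,037.45
Ending inventory: 208 @ $21.75 + 206 @ $23.15 + 193 @ $25.30 + 226 @ $25.15 = $19,859.70
Check: goods available $36,897.15 = COGS $17,037.45 + ending $19,859.70

COGS = $17,037.45; ending inventory = $19,859.70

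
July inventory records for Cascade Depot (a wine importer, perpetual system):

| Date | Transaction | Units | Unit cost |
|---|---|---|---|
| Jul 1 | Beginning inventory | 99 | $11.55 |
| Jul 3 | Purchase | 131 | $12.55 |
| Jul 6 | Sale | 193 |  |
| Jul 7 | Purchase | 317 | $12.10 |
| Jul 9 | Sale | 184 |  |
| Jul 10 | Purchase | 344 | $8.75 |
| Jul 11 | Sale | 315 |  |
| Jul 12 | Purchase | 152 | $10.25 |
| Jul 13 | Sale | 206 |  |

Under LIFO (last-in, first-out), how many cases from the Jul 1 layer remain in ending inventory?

37

Jul 6, 193 sold [LIFO — newest first]: 131 @ $12.55 + 62 @ $11.55 = $2,360.15
Jul 9, 184 sold [LIFO — newest first]: 184 @ $12.10 = $2,226.40
Jul 11, 315 sold [LIFO — newest first]: 315 @ $8.75 = $2,756.25
Jul 13, 206 sold [LIFO — newest first]: 152 @ $10.25 + 29 @ $8.75 + 25 @ $12.10 = $2,114.25
Total COGS = $2,360.15 + $2,226.40 + $2,756.25 + $2,114.25 = $9,457.05
Ending inventory: 37 @ $11.55 + 108 @ $12.10 = $1,734.15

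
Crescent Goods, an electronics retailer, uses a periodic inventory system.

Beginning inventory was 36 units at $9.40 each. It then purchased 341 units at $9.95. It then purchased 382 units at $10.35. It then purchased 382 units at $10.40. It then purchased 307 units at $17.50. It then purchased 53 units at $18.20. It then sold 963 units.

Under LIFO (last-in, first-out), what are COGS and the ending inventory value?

COGS = $12,597.25; ending inventory = $5,397.70

Sale 1 (963) [LIFO — newest first]: 53 @ $18.20 + 307 @ $17.50 + 382 @ $10.40 + 221 @ $10.35 = $12,597.25
Ending inventory: 36 @ $9.40 + 341 @ $9.95 + 161 @ $10.35 = $5,397.70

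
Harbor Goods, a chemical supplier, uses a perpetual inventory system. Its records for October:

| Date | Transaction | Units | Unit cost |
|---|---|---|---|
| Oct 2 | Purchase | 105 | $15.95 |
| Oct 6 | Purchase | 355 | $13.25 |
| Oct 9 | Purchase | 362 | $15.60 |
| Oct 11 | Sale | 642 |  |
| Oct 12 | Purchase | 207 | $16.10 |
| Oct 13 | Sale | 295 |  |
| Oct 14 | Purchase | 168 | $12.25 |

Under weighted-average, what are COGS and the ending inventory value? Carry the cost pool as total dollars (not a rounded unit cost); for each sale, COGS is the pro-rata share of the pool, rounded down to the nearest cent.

After Oct 2: 105 on hand, pool $1,674.75 (≈ $15.9500 each)
After Oct 6: 460 on hand, pool $6,378.50 (≈ $13.8663 each)
After Oct 9: 822 on hand, pool $12,025.70 (≈ $14.6298 each)
Oct 11, sell 642: 642/822 × $12,025.70 → $9,392.33
After Oct 12: 387 on hand, pool $5,966.07 (≈ $15.4162 each)
Oct 13, sell 295: 295/387 × $5,966.07 → $4,547.77
After Oct 14: 260 on hand, pool $3,476.30 (≈ $13.3704 each)
Total COGS = $9,392.33 + $4,547.77 = $13,940.10
Ending inventory (cost pool remaining) = $3,476.30

COGS = $13,940.10; ending inventory = $3,476.30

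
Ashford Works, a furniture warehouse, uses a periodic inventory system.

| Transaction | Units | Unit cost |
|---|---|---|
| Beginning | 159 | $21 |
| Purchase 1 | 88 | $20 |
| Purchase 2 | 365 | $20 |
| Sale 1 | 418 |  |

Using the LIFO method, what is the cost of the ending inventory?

Sale 1 (418) [LIFO — newest first]: 365 @ $20 + 53 @ $20 = $8,360
Ending inventory: 159 @ $21 + 35 @ $20 = $4,039
Check: goods available $12,399 = COGS $8,360 + ending $4,039

Ending inventory = $4,039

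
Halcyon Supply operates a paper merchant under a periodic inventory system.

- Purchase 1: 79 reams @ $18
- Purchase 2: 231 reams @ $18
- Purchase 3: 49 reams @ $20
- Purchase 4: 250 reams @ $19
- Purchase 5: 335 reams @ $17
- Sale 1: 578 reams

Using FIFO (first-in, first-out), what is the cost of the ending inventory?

Sale 1 (578) [FIFO — oldest first]: 79 @ $18 + 231 @ $18 + 49 @ $20 + 219 @ $19 = $10,721
Ending inventory: 31 @ $19 + 335 @ $17 = $6,284

Ending inventory = $6,284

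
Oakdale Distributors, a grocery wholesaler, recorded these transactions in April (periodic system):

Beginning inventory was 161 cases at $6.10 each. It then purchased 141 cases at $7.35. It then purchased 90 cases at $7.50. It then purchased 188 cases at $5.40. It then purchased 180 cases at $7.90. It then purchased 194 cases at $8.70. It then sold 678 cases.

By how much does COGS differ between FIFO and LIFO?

$508.25

FIFO COGS: 161 @ $6.10 + 141 @ $7.35 + 90 @ $7.50 + 188 @ $5.40 + 98 @ $7.90 = $4,482.85
LIFO COGS: 194 @ $8.70 + 180 @ $7.90 + 188 @ $5.40 + 90 @ $7.50 + 26 @ $7.35 = $4,991.10
Difference = |$4,482.85 − $4,991.10| = $508.25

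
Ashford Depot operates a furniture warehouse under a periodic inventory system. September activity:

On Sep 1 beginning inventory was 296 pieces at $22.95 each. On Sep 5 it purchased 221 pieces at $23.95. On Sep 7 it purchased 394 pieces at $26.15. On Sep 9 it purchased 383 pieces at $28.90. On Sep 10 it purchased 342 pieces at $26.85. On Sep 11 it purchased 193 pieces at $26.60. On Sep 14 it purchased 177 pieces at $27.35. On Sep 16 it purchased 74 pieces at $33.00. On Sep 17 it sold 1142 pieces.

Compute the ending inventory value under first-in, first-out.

Ending inventory = $25,992.25

Sep 17, 1142 sold [FIFO — oldest first]: 296 @ $22.95 + 221 @ $23.95 + 394 @ $26.15 + 231 @ $28.90 = $29,065.15
Ending inventory: 152 @ $28.90 + 342 @ $26.85 + 193 @ $26.60 + 177 @ $27.35 + 74 @ $33.00 = $25,992.25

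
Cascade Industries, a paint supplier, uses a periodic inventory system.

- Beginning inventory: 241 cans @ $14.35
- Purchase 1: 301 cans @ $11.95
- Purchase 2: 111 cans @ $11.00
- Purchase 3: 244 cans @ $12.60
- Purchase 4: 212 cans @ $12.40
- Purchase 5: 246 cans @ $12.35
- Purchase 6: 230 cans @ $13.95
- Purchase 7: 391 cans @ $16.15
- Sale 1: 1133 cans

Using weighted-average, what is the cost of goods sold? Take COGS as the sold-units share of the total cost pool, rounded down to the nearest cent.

Sale 1, sell 1133: 1133/1976 × $26,540.75 → $15,217.95
Ending inventory (cost pool remaining) = $11,322.80

COGS = $15,217.95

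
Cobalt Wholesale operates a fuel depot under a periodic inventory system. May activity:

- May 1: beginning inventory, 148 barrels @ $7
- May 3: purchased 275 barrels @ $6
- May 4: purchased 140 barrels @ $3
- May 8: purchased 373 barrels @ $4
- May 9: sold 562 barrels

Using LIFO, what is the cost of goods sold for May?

COGS = $2,206

May 9, 562 sold [LIFO — newest first]: 373 @ $4 + 140 @ $3 + 49 @ $6 = $2,206
Ending inventory: 148 @ $7 + 226 @ $6 = $2,392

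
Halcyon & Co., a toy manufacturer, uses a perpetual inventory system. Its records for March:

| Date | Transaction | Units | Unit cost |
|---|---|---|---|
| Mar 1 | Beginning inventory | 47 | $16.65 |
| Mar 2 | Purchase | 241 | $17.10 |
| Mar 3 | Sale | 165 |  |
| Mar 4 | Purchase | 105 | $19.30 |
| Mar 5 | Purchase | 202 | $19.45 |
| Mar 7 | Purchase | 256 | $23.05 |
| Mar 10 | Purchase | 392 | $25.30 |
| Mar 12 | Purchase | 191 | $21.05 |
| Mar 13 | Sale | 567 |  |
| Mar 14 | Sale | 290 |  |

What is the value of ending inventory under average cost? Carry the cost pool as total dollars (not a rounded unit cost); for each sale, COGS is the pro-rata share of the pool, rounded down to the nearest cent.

After Mar 1: 47 on hand, pool $782.55 (≈ $16.6500 each)
After Mar 2: 288 on hand, pool $4,903.65 (≈ $17.0266 each)
Mar 3, sell 165: 165/288 × $4,903.65 → $2,809.38
After Mar 4: 228 on hand, pool $4,120.77 (≈ $18.0736 each)
After Mar 5: 430 on hand, pool $8,049.67 (≈ $18.7202 each)
After Mar 7: 686 on hand, pool $13,950.47 (≈ $20.3360 each)
After Mar 10: 1078 on hand, pool $23,868.07 (≈ $22.1411 each)
After Mar 12: 1269 on hand, pool $27,888.62 (≈ $21.9768 each)
Mar 13, sell 567: 567/1269 × $27,888.62 → $12,460.87
Mar 14, sell 290: 290/702 × $15,427.75 → $6,373.28
Total COGS = $2,809.38 + $12,460.87 + $6,373.28 = $21,643.53
Ending inventory (cost pool remaining) = $9,054.47

Ending inventory = $9,054.47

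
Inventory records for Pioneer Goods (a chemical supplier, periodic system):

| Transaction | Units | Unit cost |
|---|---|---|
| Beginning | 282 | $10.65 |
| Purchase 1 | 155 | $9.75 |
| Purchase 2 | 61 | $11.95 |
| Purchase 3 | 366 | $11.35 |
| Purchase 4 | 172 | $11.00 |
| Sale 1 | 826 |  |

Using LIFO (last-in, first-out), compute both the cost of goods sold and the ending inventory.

COGS = $9,053.10; ending inventory = $2,236.50

Sale 1 (826) [LIFO — newest first]: 172 @ $11.00 + 366 @ $11.35 + 61 @ $11.95 + 155 @ $9.75 + 72 @ $10.65 = $9,053.10
Ending inventory: 210 @ $10.65 = $2,236.50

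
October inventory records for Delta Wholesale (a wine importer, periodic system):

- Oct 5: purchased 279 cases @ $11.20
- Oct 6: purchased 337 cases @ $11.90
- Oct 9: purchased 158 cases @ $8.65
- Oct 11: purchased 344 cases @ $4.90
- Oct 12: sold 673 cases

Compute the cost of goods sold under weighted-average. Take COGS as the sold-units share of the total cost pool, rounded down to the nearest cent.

COGS = $6,132.48

Oct 12, sell 673: 673/1118 × $10,187.40 → $6,132.48
Ending inventory (cost pool remaining) = $4,054.92
Check: goods available $10,187.40 = COGS $6,132.48 + ending $4,054.92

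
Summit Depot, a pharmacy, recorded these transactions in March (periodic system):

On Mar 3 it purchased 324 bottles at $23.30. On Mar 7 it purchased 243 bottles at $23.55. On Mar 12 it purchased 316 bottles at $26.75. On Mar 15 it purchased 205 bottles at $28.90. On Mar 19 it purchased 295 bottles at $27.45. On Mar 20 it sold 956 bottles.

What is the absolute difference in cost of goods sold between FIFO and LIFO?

FIFO COGS: 324 @ $23.30 + 243 @ $23.55 + 316 @ $26.75 + 73 @ $28.90 = $23,834.55
LIFO COGS: 295 @ $27.45 + 205 @ $28.90 + 316 @ $26.75 + 140 @ $23.55 = $25,772.25
Difference = |$23,834.55 − $25,772.25| = $1,937.70

$1,937.70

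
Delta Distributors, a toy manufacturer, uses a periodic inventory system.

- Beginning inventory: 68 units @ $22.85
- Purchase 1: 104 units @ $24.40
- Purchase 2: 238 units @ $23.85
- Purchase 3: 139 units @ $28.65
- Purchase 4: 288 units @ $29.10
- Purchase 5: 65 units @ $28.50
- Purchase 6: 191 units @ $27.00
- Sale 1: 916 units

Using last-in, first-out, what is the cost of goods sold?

Sale 1 (916) [LIFO — newest first]: 191 @ $27.00 + 65 @ $28.50 + 288 @ $29.10 + 139 @ $28.65 + 233 @ $23.85 = $24,929.70
Ending inventory: 68 @ $22.85 + 104 @ $24.40 + 5 @ $23.85 = $4,210.65
Check: goods available $29,140.35 = COGS $24,929.70 + ending $4,210.65

COGS = $24,929.70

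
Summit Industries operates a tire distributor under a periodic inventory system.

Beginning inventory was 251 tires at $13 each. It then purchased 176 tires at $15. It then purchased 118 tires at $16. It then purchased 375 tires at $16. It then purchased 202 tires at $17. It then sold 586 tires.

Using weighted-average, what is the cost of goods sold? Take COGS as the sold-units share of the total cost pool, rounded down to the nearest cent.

COGS = $8,996.30

Sale 1, sell 586: 586/1122 × $17,225.00 → $8,996.30
Ending inventory (cost pool remaining) = $8,228.70
Check: goods available $17,225.00 = COGS $8,996.30 + ending $8,228.70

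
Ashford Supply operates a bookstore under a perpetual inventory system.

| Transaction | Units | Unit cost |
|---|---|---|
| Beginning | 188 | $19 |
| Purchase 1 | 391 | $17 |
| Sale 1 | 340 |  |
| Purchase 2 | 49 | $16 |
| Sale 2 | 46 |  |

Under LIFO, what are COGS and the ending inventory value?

COGS = $6,516; ending inventory = $4,487

Sale 1 (340) [LIFO — newest first]: 340 @ $17 = $5,780
Sale 2 (46) [LIFO — newest first]: 46 @ $16 = $736
Total COGS = $5,780 + $736 = $6,516
Ending inventory: 188 @ $19 + 51 @ $17 + 3 @ $16 = $4,487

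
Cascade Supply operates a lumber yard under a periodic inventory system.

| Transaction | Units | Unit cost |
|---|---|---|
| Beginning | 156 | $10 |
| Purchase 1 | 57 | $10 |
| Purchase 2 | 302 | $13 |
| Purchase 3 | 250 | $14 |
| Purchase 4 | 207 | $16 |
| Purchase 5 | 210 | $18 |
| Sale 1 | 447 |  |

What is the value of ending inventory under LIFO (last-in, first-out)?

Sale 1 (447) [LIFO — newest first]: 210 @ $18 + 207 @ $16 + 30 @ $14 = $7,512
Ending inventory: 156 @ $10 + 57 @ $10 + 302 @ $13 + 220 @ $14 = $9,136

Ending inventory = $9,136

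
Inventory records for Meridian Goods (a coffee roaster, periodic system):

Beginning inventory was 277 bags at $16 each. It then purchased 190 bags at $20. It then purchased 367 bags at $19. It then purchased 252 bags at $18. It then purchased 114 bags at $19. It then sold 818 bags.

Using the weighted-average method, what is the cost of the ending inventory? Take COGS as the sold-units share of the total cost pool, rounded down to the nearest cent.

Ending inventory = $6,973.73

Sale 1, sell 818: 818/1200 × $21,907.00 → $14,933.27
Ending inventory (cost pool remaining) = $6,973.73
Check: goods available $21,907.00 = COGS $14,933.27 + ending $6,973.73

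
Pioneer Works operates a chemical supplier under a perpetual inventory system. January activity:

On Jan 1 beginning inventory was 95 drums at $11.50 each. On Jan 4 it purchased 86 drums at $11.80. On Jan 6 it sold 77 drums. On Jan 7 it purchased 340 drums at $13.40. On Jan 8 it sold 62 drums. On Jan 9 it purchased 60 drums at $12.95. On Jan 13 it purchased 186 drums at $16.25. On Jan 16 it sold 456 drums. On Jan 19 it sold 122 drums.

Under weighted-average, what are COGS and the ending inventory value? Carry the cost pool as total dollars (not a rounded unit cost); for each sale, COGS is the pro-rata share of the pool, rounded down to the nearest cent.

After Jan 1: 95 on hand, pool $1,092.50 (≈ $11.5000 each)
After Jan 4: 181 on hand, pool $2,107.30 (≈ $11.6425 each)
Jan 6, sell 77: 77/181 × $2,107.30 → $896.47
After Jan 7: 444 on hand, pool $5,766.83 (≈ $12.9884 each)
Jan 8, sell 62: 62/444 × $5,766.83 → $805.27
After Jan 9: 442 on hand, pool $5,738.56 (≈ $12.9832 each)
After Jan 13: 628 on hand, pool $8,761.06 (≈ $13.9507 each)
Jan 16, sell 456: 456/628 × $8,761.06 → $6,361.53
Jan 19, sell 122: 122/172 × $2,399.53 → $1,701.99
Total COGS = $896.47 + $805.27 + $6,361.53 + $1,701.99 = $9,765.26
Ending inventory (cost pool remaining) = $697.54

COGS = $9,765.26; ending inventory = $697.54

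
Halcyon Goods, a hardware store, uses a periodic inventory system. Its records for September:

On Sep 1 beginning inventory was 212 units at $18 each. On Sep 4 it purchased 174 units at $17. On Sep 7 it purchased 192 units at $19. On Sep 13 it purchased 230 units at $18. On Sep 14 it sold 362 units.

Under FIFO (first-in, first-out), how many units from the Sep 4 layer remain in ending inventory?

Sep 14, 362 sold [FIFO — oldest first]: 212 @ $18 + 150 @ $17 = $6,366
Ending inventory: 24 @ $17 + 192 @ $19 + 230 @ $18 = $8,196

24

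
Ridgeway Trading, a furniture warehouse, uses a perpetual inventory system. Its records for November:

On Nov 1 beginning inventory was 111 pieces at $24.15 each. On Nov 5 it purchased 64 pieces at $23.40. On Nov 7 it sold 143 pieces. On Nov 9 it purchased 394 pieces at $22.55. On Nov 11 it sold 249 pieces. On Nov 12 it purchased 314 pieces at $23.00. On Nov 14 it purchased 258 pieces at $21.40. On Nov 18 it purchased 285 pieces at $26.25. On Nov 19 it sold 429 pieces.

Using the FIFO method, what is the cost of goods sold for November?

COGS = $18,858.95

Nov 7, 143 sold [FIFO — oldest first]: 111 @ $24.15 + 32 @ $23.40 = $3,429.45
Nov 11, 249 sold [FIFO — oldest first]: 32 @ $23.40 + 217 @ $22.55 = $5,642.15
Nov 19, 429 sold [FIFO — oldest first]: 177 @ $22.55 + 252 @ $23.00 = $9,787.35
Total COGS = $3,429.45 + $5,642.15 + $9,787.35 = $18,858.95
Ending inventory: 62 @ $23.00 + 258 @ $21.40 + 285 @ $26.25 = $14,428.45
Check: goods available $33,287.40 = COGS $18,858.95 + ending $14,428.45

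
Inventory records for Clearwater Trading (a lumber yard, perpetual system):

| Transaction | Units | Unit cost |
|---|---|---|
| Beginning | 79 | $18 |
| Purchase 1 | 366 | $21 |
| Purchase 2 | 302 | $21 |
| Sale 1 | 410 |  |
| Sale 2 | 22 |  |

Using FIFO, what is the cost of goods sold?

COGS = $8,835

Sale 1 (410) [FIFO — oldest first]: 79 @ $18 + 331 @ $21 = $8,373
Sale 2 (22) [FIFO — oldest first]: 22 @ $21 = $462
Total COGS = $8,373 + $462 = $8,835
Ending inventory: 13 @ $21 + 302 @ $21 = $6,615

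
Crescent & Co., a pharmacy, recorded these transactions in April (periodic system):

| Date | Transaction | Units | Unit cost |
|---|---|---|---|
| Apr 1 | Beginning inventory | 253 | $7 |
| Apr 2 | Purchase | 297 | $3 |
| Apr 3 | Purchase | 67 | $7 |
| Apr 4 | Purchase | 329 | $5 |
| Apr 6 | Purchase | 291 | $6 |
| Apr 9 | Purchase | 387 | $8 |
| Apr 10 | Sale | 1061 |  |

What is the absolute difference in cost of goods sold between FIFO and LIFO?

FIFO COGS: 253 @ $7 + 297 @ $3 + 67 @ $7 + 329 @ $5 + 115 @ $6 = $5,466
LIFO COGS: 387 @ $8 + 291 @ $6 + 329 @ $5 + 54 @ $7 = $6,865
Difference = |$5,466 − $6,865| = $1,399

$1,399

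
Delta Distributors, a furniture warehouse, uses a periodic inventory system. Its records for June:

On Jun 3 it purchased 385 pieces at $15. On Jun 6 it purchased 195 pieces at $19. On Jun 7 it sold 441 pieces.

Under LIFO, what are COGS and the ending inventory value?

COGS = $7,395; ending inventory = $2,085

Jun 7, 441 sold [LIFO — newest first]: 195 @ $19 + 246 @ $15 = $7,395
Ending inventory: 139 @ $15 = $2,085
Check: goods available $9,480 = COGS $7,395 + ending $2,085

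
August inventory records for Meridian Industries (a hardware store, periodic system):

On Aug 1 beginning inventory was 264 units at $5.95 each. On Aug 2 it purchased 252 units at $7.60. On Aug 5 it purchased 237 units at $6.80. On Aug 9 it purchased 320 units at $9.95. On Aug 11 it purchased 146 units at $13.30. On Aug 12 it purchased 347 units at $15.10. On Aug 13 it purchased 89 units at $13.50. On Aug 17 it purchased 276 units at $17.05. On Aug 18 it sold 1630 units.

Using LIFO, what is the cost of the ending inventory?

Aug 18, 1630 sold [LIFO — newest first]: 276 @ $17.05 + 89 @ $13.50 + 347 @ $15.10 + 146 @ $13.30 + 320 @ $9.95 + 237 @ $6.80 + 215 @ $7.60 = $19,518.40
Ending inventory: 264 @ $5.95 + 37 @ $7.60 = $1,852.00

Ending inventory = $1,852.00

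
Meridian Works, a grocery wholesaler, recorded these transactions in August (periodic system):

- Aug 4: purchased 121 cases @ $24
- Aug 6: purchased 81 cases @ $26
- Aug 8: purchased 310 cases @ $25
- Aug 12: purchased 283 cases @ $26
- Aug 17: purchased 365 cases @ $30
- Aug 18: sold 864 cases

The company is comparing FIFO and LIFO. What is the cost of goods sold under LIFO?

COGS = $23,708

FIFO COGS: 121 @ $24 + 81 @ $26 + 310 @ $25 + 283 @ $26 + 69 @ $30 = $22,188
LIFO COGS: 365 @ $30 + 283 @ $26 + 216 @ $25 = $23,708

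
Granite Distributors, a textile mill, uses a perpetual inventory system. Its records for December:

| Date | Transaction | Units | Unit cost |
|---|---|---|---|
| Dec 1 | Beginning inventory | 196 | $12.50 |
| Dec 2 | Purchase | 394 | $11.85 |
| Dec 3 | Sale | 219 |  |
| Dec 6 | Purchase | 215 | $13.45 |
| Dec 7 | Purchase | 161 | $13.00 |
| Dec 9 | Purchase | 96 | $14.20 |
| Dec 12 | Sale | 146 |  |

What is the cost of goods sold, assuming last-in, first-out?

Dec 3, 219 sold [LIFO — newest first]: 219 @ $11.85 = $2,595.15
Dec 12, 146 sold [LIFO — newest first]: 96 @ $14.20 + 50 @ $13.00 = $2,013.20
Total COGS = $2,595.15 + $2,013.20 = $4,608.35
Ending inventory: 196 @ $12.50 + 175 @ $11.85 + 215 @ $13.45 + 111 @ $13.00 = $8,858.50

COGS = $4,608.35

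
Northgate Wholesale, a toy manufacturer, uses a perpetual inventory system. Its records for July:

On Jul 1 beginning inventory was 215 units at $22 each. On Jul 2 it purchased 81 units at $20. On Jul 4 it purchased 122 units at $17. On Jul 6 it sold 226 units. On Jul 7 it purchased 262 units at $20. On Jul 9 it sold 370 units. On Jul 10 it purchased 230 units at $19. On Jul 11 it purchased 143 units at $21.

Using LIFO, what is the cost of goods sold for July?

Jul 6, 226 sold [LIFO — newest first]: 122 @ $17 + 81 @ $20 + 23 @ $22 = $4,200
Jul 9, 370 sold [LIFO — newest first]: 262 @ $20 + 108 @ $22 = $7,616
Total COGS = $4,200 + $7,616 = $11,816
Ending inventory: 84 @ $22 + 230 @ $19 + 143 @ $21 = $9,221

COGS = $11,816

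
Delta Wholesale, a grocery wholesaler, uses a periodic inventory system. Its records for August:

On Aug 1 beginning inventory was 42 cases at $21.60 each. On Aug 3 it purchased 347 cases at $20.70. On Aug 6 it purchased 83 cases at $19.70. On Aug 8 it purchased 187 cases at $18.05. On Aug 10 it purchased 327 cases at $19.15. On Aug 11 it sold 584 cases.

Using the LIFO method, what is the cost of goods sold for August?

Aug 11, 584 sold [LIFO — newest first]: 327 @ $19.15 + 187 @ $18.05 + 70 @ $19.70 = $11,016.40
Ending inventory: 42 @ $21.60 + 347 @ $20.70 + 13 @ $19.70 = $8,346.20

COGS = $11,016.40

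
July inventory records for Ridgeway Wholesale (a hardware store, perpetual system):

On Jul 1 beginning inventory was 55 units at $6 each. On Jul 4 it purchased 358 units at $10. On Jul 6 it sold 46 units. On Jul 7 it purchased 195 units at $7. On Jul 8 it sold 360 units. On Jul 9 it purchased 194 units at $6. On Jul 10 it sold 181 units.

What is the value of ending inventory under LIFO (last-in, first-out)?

Jul 6, 46 sold [LIFO — newest first]: 46 @ $10 = $460
Jul 8, 360 sold [LIFO — newest first]: 195 @ $7 + 165 @ $10 = $3,015
Jul 10, 181 sold [LIFO — newest first]: 181 @ $6 = $1,086
Total COGS = $460 + $3,015 + $1,086 = $4,561
Ending inventory: 55 @ $6 + 147 @ $10 + 13 @ $6 = $1,878

Ending inventory = $1,878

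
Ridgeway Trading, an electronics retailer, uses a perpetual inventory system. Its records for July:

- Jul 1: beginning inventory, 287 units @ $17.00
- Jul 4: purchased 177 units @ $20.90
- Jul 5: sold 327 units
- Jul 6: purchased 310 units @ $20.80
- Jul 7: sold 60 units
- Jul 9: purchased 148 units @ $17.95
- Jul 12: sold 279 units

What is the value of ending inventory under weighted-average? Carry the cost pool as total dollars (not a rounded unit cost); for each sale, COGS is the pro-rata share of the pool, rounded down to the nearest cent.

Ending inventory = $4,991.74

After Jul 1: 287 on hand, pool $4,879.00 (≈ $17.0000 each)
After Jul 4: 464 on hand, pool $8,578.30 (≈ $18.4877 each)
Jul 5, sell 327: 327/464 × $8,578.30 → $6,045.48
After Jul 6: 447 on hand, pool $8,980.82 (≈ $20.0913 each)
Jul 7, sell 60: 60/447 × $8,980.82 → $1,205.47
After Jul 9: 535 on hand, pool $10,431.95 (≈ $19.4990 each)
Jul 12, sell 279: 279/535 × $10,431.95 → $5,440.21
Total COGS = $6,045.48 + $1,205.47 + $5,440.21 = $12,691.16
Ending inventory (cost pool remaining) = $4,991.74
Check: goods available $17,682.90 = COGS $12,691.16 + ending $4,991.74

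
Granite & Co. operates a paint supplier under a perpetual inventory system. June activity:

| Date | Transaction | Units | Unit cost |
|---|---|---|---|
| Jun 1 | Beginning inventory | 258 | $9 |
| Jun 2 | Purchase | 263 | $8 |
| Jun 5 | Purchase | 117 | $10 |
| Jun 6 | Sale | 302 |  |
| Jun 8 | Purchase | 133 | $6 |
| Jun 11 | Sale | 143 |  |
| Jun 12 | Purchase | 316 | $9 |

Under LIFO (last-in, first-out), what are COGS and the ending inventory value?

COGS = $3,528; ending inventory = $5,710

Jun 6, 302 sold [LIFO — newest first]: 117 @ $10 + 185 @ $8 = $2,650
Jun 11, 143 sold [LIFO — newest first]: 133 @ $6 + 10 @ $8 = $878
Total COGS = $2,650 + $878 = $3,528
Ending inventory: 258 @ $9 + 68 @ $8 + 316 @ $9 = $5,710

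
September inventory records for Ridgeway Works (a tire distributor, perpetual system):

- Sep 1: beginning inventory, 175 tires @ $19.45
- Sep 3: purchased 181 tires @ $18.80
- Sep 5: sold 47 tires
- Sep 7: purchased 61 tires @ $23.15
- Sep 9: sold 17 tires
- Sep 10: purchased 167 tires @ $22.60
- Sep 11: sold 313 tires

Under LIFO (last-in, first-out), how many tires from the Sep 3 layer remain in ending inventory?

Sep 5, 47 sold [LIFO — newest first]: 47 @ $18.80 = $883.60
Sep 9, 17 sold [LIFO — newest first]: 17 @ $23.15 = $393.55
Sep 11, 313 sold [LIFO — newest first]: 167 @ $22.60 + 44 @ $23.15 + 102 @ $18.80 = $6,710.40
Total COGS = $883.60 + $393.55 + $6,710.40 = $7,987.55
Ending inventory: 175 @ $19.45 + 32 @ $18.80 = $4,005.35

32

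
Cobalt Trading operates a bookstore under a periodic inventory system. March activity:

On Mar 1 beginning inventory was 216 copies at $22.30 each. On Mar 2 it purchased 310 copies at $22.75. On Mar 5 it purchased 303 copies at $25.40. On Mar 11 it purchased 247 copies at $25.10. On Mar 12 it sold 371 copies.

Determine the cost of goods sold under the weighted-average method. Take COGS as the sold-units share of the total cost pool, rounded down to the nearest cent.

COGS = $8,883.72

Mar 12, sell 371: 371/1076 × $25,765.20 → $8,883.72
Ending inventory (cost pool remaining) = $16,881.48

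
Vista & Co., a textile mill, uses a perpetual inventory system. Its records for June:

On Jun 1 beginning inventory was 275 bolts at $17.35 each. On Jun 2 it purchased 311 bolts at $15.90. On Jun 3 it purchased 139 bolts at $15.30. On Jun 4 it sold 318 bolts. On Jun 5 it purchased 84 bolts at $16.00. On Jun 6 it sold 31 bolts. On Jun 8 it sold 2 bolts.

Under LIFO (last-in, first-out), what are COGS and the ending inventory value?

Jun 4, 318 sold [LIFO — newest first]: 139 @ $15.30 + 179 @ $15.90 = $4,972.80
Jun 6, 31 sold [LIFO — newest first]: 31 @ $16.00 = $496.00
Jun 8, 2 sold [LIFO — newest first]: 2 @ $16.00 = $32.00
Total COGS = $4,972.80 + $496.00 + $32.00 = $5,500.80
Ending inventory: 275 @ $17.35 + 132 @ $15.90 + 51 @ $16.00 = $7,686.05
Check: goods available $13,186.85 = COGS $5,500.80 + ending $7,686.05

COGS = $5,500.80; ending inventory = $7,686.05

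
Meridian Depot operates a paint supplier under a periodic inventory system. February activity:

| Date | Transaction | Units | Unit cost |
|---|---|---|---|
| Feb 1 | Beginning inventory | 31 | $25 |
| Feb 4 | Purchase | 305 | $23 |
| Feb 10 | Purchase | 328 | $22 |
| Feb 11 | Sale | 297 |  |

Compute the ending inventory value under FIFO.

Ending inventory = $8,113

Feb 11, 297 sold [FIFO — oldest first]: 31 @ $25 + 266 @ $23 = $6,893
Ending inventory: 39 @ $23 + 328 @ $22 = $8,113
Check: goods available $15,006 = COGS $6,893 + ending $8,113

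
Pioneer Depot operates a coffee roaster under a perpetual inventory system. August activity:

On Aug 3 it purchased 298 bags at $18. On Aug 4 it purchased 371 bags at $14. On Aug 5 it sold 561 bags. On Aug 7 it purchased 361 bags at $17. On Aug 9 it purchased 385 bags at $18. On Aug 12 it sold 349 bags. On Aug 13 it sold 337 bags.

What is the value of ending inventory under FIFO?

Aug 5, 561 sold [FIFO — oldest first]: 298 @ $18 + 263 @ $14 = $9,046
Aug 12, 349 sold [FIFO — oldest first]: 108 @ $14 + 241 @ $17 = $5,609
Aug 13, 337 sold [FIFO — oldest first]: 120 @ $17 + 217 @ $18 = $5,946
Total COGS = $9,046 + $5,609 + $5,946 = $20,601
Ending inventory: 168 @ $18 = $3,024
Check: goods available $23,625 = COGS $20,601 + ending $3,024

Ending inventory = $3,024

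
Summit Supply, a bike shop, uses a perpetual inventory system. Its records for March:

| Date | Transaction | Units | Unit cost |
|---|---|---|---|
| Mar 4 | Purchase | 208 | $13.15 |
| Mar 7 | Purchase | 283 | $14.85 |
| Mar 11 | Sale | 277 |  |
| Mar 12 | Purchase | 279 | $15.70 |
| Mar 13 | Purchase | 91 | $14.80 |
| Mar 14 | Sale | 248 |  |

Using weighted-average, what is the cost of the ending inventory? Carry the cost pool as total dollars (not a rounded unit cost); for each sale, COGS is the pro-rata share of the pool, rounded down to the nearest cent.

After Mar 4: 208 on hand, pool $2,735.20 (≈ $13.1500 each)
After Mar 7: 491 on hand, pool $6,937.75 (≈ $14.1298 each)
Mar 11, sell 277: 277/491 × $6,937.75 → $3,913.96
After Mar 12: 493 on hand, pool $7,404.09 (≈ $15.0184 each)
After Mar 13: 584 on hand, pool $8,750.89 (≈ $14.9844 each)
Mar 14, sell 248: 248/584 × $8,750.89 → $3,716.13
Total COGS = $3,913.96 + $3,716.13 = $7,630.09
Ending inventory (cost pool remaining) = $5,034.76

Ending inventory = $5,034.76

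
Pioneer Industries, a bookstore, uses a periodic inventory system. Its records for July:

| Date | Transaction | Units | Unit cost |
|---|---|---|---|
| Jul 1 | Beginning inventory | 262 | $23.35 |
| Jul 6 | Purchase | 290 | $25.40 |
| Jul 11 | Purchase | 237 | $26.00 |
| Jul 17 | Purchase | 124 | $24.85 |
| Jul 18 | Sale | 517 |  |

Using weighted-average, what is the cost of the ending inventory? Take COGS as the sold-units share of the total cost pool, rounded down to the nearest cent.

Jul 18, sell 517: 517/913 × $22,727.10 → $12,869.56
Ending inventory (cost pool remaining) = $9,857.54

Ending inventory = $9,857.54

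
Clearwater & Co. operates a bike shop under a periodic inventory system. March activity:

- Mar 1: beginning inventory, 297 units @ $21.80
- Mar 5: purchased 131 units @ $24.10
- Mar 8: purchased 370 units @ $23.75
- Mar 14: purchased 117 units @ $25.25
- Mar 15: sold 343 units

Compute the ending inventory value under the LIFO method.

Mar 15, 343 sold [LIFO — newest first]: 117 @ $25.25 + 226 @ $23.75 = $8,321.75
Ending inventory: 297 @ $21.80 + 131 @ $24.10 + 144 @ $23.75 = $13,051.70
Check: goods available $21,373.45 = COGS $8,321.75 + ending $13,051.70

Ending inventory = $13,051.70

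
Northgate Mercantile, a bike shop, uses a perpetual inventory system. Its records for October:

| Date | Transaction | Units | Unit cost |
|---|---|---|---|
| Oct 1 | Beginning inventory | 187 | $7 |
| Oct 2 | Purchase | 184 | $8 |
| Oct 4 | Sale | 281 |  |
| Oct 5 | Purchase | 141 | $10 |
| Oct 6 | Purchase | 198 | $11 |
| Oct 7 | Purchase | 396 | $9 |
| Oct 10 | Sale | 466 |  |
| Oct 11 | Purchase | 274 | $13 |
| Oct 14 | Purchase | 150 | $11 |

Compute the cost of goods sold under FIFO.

COGS = $6,702

Oct 4, 281 sold [FIFO — oldest first]: 187 @ $7 + 94 @ $8 = $2,061
Oct 10, 466 sold [FIFO — oldest first]: 90 @ $8 + 141 @ $10 + 198 @ $11 + 37 @ $9 = $4,641
Total COGS = $2,061 + $4,641 = $6,702
Ending inventory: 359 @ $9 + 274 @ $13 + 150 @ $11 = $8,443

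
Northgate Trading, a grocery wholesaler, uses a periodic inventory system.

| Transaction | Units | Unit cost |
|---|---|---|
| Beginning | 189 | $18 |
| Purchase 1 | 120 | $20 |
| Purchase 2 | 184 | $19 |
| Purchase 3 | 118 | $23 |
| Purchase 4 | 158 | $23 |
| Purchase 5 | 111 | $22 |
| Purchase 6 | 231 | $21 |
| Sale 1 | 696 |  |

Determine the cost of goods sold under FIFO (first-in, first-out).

Sale 1 (696) [FIFO — oldest first]: 189 @ $18 + 120 @ $20 + 184 @ $19 + 118 @ $23 + 85 @ $23 = $13,967
Ending inventory: 73 @ $23 + 111 @ $22 + 231 @ $21 = $8,972

COGS = $13,967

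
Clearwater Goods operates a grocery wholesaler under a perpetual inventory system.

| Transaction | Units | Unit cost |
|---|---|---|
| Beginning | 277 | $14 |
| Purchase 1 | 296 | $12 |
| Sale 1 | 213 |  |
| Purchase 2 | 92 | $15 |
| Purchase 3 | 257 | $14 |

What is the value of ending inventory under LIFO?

Sale 1 (213) [LIFO — newest first]: 213 @ $12 = $2,556
Ending inventory: 277 @ $14 + 83 @ $12 + 92 @ $15 + 257 @ $14 = $9,852

Ending inventory = $9,852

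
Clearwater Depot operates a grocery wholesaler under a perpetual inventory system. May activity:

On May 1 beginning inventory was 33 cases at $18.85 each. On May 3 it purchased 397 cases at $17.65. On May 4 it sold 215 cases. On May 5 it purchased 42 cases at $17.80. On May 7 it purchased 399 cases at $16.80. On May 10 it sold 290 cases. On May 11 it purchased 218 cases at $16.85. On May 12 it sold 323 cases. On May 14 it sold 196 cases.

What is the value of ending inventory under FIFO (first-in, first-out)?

May 4, 215 sold [FIFO — oldest first]: 33 @ $18.85 + 182 @ $17.65 = $3,834.35
May 10, 290 sold [FIFO — oldest first]: 215 @ $17.65 + 42 @ $17.80 + 33 @ $16.80 = $5,096.75
May 12, 323 sold [FIFO — oldest first]: 323 @ $16.80 = $5,426.40
May 14, 196 sold [FIFO — oldest first]: 43 @ $16.80 + 153 @ $16.85 = $3,300.45
Total COGS = $3,834.35 + $5,096.75 + $5,426.40 + $3,300.45 = $17,657.95
Ending inventory: 65 @ $16.85 = $1,095.25
Check: goods available $18,753.20 = COGS $17,657.95 + ending $1,095.25

Ending inventory = $1,095.25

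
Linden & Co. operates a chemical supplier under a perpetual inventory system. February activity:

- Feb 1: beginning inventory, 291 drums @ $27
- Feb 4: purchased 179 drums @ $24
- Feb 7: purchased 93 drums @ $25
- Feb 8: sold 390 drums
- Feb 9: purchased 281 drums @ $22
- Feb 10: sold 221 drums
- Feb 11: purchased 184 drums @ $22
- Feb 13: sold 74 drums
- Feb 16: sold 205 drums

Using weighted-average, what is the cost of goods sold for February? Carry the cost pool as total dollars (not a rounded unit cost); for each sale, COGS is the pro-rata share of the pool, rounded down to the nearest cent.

After Feb 1: 291 on hand, pool $7,857.00 (≈ $27.0000 each)
After Feb 4: 470 on hand, pool $12,153.00 (≈ $25.8574 each)
After Feb 7: 563 on hand, pool $14,478.00 (≈ $25.7158 each)
Feb 8, sell 390: 390/563 × $14,478.00 → $10,029.16
After Feb 9: 454 on hand, pool $10,630.84 (≈ $23.4159 each)
Feb 10, sell 221: 221/454 × $10,630.84 → $5,174.92
After Feb 11: 417 on hand, pool $9,503.92 (≈ $22.7912 each)
Feb 13, sell 74: 74/417 × $9,503.92 → $1,686.54
Feb 16, sell 205: 205/343 × $7,817.38 → $4,672.19
Total COGS = $10,029.16 + $5,174.92 + $1,686.54 + $4,672.19 = $21,562.81
Ending inventory (cost pool remaining) = $3,145.19
Check: goods available $24,708.00 = COGS $21,562.81 + ending $3,145.19

COGS = $21,562.81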